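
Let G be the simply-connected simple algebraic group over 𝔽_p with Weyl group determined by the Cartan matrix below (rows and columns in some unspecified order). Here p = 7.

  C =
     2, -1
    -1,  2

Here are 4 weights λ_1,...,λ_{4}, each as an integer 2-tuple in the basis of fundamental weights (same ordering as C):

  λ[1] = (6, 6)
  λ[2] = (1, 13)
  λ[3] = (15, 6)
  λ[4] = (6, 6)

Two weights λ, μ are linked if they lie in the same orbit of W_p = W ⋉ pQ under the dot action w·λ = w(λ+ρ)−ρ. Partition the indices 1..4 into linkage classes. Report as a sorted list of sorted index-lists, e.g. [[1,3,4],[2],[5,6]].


C ↔ A_2 under row/col permutation; |W(A_2)| = 6.

λ_j+ρ reflected into Ā_7 (⟨·,θ^∨⟩≤7); 2-tuples as given:

    [1] (0, 0)
    [2] (5, 2)
    [3] (5, 2)
    [4] (0, 0)

The 4 indices split into 2 linkage classes (same alcove rep ⇔ same W_7-dot-orbit):

[[1, 4], [2, 3]]


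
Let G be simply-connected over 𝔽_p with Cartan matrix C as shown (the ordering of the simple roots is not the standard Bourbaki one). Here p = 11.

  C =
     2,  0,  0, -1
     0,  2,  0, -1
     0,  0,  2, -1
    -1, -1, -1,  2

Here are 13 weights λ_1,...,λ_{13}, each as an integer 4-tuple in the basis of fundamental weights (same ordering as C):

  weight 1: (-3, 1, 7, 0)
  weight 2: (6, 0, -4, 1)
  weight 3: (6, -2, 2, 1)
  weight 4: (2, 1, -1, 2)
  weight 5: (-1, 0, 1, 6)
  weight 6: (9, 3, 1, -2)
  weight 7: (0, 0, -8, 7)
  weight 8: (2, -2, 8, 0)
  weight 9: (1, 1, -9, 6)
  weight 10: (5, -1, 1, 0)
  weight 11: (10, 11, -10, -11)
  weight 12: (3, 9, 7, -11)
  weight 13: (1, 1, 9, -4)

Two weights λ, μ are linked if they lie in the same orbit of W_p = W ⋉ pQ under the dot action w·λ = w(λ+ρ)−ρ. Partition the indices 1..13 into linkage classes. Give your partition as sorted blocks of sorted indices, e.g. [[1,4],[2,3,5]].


C ↔ D_4 under row/col permutation; |W(D_4)| = 192.

Each λ_j+ρ reduced to Ā_11; 4-tuples below use C's row order:

  λ_1 → (1, 1, 7, 1) · λ_2 → (6, 0, 2, 1) · λ_3 → (6, 0, 2, 1) · λ_4 → (3, 2, 0, 3) · λ_5 → (0, 1, 2, 1) · λ_6 → (6, 0, 2, 1) · λ_7 → (1, 1, 7, 1) · λ_8 → (1, 1, 7, 1) · λ_9 → (1, 1, 7, 1) · λ_10 → (6, 0, 2, 1) · λ_11 → (0, 1, 2, 1) · λ_12 → (6, 0, 2, 1) · λ_13 → (1, 1, 7, 1)

These 13 weights hit 4 W_11-dot-orbits; sizes (5, 5, 1, 2):

[[1, 7, 8, 9, 13], [2, 3, 6, 10, 12], [4], [5, 11]]


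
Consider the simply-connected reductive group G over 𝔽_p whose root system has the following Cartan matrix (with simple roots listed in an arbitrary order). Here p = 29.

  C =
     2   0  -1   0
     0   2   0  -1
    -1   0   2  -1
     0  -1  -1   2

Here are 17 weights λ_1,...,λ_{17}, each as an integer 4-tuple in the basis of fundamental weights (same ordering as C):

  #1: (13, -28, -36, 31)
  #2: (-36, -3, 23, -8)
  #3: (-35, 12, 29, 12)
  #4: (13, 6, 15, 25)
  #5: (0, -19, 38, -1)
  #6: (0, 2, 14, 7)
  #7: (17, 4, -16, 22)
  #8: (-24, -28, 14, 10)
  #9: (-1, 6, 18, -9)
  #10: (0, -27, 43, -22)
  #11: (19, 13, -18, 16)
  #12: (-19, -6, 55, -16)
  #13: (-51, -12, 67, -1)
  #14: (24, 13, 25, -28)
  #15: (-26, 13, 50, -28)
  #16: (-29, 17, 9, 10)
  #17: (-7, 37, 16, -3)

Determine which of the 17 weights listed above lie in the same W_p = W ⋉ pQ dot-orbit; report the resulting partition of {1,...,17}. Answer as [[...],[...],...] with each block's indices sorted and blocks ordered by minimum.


Cartan matrix: type A_4 (|W|=120); un-permuting the 4 rows.

Folding the 17 weights λ_j+ρ into Ā_29 (reps in the given 4-coord order):

  λ_1+ρ ↦ (1, 3, 15, 8) · λ_2+ρ ↦ (9, 5, 2, 7) · λ_3+ρ ↦ (2, 9, 1, 4) · λ_4+ρ ↦ (2, 9, 1, 4) · λ_5+ρ ↦ (0, 1, 11, 7) · λ_6+ρ ↦ (1, 3, 15, 8) · λ_7+ρ ↦ (1, 3, 15, 8) · λ_8+ρ ↦ (1, 3, 15, 8) · λ_9+ρ ↦ (0, 1, 11, 7) · λ_10+ρ ↦ (1, 3, 15, 8) · λ_11+ρ ↦ (2, 9, 15, 0) · λ_12+ρ ↦ (9, 5, 2, 7) · λ_13+ρ ↦ (0, 1, 11, 7) · λ_14+ρ ↦ (2, 9, 1, 4) · λ_15+ρ ↦ (2, 9, 1, 4) · λ_16+ρ ↦ (0, 1, 11, 7) · λ_17+ρ ↦ (9, 5, 2, 7)

Partition of {1..17} into 5 W_29-dot-orbits:

[[1, 6, 7, 8, 10], [2, 12, 17], [3, 4, 14, 15], [5, 9, 13, 16], [11]]


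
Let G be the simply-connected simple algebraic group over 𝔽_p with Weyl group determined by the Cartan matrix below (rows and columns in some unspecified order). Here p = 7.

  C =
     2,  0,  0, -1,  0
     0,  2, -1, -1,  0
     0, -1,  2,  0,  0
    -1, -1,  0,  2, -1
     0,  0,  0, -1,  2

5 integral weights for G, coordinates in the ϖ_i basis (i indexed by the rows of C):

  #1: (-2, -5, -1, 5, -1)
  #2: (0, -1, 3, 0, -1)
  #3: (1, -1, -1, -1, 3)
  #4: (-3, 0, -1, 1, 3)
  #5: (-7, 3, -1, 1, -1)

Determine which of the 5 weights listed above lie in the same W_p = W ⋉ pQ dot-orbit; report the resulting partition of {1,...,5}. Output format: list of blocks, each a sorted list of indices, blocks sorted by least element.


Type D_5, rank 5, |W|=1920; reorder rows/cols to standard.

Each λ_j+ρ reduced to Ā_7; 5-tuples below use C's row order:

  1: (1, 0, 4, 1, 0)
  2: (1, 0, 4, 1, 0)
  3: (2, 0, 0, 0, 4)
  4: (2, 0, 0, 0, 4)
  5: (2, 0, 0, 0, 4)

2 distinct reps among the 5 weights ⇒ 2 W_7-linkage classes:

[[1, 2], [3, 4, 5]]


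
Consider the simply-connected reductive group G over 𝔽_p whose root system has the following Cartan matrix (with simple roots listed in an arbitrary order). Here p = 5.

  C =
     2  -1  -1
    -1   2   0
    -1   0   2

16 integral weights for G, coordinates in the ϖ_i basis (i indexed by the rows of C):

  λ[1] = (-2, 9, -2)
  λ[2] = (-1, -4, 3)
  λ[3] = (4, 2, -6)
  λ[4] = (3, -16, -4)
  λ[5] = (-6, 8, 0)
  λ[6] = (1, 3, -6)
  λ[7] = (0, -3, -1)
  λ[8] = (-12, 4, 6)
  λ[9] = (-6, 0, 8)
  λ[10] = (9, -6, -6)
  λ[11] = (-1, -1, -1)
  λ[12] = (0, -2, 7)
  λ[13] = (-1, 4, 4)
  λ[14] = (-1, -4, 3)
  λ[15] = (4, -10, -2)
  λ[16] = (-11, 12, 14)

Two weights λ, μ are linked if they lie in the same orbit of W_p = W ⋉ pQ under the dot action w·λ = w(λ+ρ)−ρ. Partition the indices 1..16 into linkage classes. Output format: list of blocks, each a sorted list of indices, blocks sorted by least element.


Cartan matrix: type A_3 (|W|=24); un-permuting the 3 rows.

W_5-reps of the 16 weights in Ā_5 (same 3-coord order as C):

  λ_1 → (3, 0, 1);  λ_2 → (3, 0, 1);  λ_3 → (0, 0, 2);  λ_4 → (0, 1, 1);  λ_5 → (1, 0, 0);  λ_6 → (3, 0, 1);  λ_7 → (0, 1, 1);  λ_8 → (0, 1, 1);  λ_9 → (1, 0, 0);  λ_10 → (0, 0, 0);  λ_11 → (0, 0, 0);  λ_12 → (3, 0, 1);  λ_13 → (0, 0, 0);  λ_14 → (3, 0, 1);  λ_15 → (1, 0, 0);  λ_16 → (0, 0, 2)

The 16 indices split into 5 linkage classes (same alcove rep ⇔ same W_5-dot-orbit):

[[1, 2, 6, 12, 14], [3, 16], [4, 7, 8], [5, 9, 15], [10, 11, 13]]


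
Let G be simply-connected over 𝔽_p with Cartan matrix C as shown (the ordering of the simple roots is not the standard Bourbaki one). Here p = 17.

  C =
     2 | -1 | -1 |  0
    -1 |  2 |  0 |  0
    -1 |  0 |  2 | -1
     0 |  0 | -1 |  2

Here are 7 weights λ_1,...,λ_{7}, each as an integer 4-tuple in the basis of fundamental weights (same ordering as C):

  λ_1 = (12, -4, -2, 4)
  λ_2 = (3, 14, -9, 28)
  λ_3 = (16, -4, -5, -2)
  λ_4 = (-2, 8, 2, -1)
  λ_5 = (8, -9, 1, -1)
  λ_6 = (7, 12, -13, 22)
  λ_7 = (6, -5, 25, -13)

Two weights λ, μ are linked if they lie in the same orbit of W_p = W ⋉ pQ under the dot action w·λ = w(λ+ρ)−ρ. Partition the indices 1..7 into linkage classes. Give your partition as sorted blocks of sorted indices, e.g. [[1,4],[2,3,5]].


Cartan matrix: type A_4 (|W|=120); un-permuting the 4 rows.

λ_j+ρ reflected into Ā_17 (⟨·,θ^∨⟩≤17); 4-tuples as given:

  1: (9, 3, 1, 4) · 2: (2, 4, 2, 4) · 3: (9, 3, 1, 4) · 4: (1, 8, 2, 0) · 5: (1, 8, 2, 0) · 6: (2, 4, 2, 4) · 7: (9, 3, 1, 4)

3 distinct reps among the 7 weights ⇒ 3 W_17-linkage classes:

[[1, 3, 7], [2, 6], [4, 5]]


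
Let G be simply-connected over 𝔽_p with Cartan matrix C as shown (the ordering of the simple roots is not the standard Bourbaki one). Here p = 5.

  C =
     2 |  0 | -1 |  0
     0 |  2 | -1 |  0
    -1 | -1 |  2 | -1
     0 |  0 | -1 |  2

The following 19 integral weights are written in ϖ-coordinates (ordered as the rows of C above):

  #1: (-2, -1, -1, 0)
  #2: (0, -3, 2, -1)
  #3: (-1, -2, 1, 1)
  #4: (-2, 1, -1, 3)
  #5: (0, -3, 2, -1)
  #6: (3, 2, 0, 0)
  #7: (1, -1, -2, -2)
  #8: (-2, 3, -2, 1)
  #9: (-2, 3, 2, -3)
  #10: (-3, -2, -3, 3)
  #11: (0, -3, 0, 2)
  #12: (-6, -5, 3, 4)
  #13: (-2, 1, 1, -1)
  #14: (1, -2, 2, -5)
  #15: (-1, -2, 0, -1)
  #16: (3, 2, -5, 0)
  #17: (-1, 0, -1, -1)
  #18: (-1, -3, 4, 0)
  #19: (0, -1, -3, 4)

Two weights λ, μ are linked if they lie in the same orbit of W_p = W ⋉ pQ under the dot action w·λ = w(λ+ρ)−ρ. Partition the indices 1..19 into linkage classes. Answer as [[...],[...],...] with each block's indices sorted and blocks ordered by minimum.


Dynkin diagram of C (from the 6 off-diagonal −1 entries): D_4.

Alcove-folded reps (p=5, 19 weights, presented ϖ-order):

  1: (0, 1, 0, 0) · 2: (1, 2, 1, 0) · 3: (0, 1, 1, 2) · 4: (0, 1, 0, 3) · 5: (1, 2, 1, 0) · 6: (0, 1, 0, 3) · 7: (1, 1, 0, 0) · 8: (1, 2, 1, 0) · 9: (1, 2, 1, 0) · 10: (0, 1, 1, 2) · 11: (0, 1, 1, 2) · 12: (0, 1, 0, 0) · 13: (1, 2, 1, 0) · 14: (0, 1, 1, 2) · 15: (0, 1, 0, 0) · 16: (0, 1, 0, 3) · 17: (0, 1, 0, 0) · 18: (1, 1, 0, 0) · 19: (0, 1, 1, 2)

These 19 weights hit 5 W_5-dot-orbits; sizes (4, 5, 5, 3, 2):

[[1, 12, 15, 17], [2, 5, 8, 9, 13], [3, 10, 11, 14, 19], [4, 6, 16], [7, 18]]


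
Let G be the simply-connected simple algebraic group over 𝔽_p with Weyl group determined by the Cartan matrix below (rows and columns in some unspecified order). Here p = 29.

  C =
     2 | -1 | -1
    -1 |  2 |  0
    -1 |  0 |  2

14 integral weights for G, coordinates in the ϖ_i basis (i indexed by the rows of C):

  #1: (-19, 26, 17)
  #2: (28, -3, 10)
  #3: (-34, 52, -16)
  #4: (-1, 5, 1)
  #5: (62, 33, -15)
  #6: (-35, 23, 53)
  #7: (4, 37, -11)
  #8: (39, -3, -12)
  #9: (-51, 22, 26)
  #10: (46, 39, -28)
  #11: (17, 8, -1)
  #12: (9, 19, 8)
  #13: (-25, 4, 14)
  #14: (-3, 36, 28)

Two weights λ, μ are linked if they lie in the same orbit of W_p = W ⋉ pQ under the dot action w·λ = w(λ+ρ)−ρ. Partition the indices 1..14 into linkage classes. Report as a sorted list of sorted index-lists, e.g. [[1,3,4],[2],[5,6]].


Cartan matrix: type A_3 (|W|=24); un-permuting the 3 rows.

Ā_29 reps of the 14 weights (A_3, coords as presented):

  λ_1 → (18, 9, 0);  λ_2 → (18, 9, 0);  λ_3 → (4, 15, 5);  λ_4 → (0, 6, 2);  λ_5 → (4, 15, 5);  λ_6 → (4, 15, 5);  λ_7 → (4, 15, 5);  λ_8 → (18, 9, 0);  λ_9 → (0, 6, 2);  λ_10 → (18, 9, 0);  λ_11 → (18, 9, 0);  λ_12 → (9, 10, 1);  λ_13 → (4, 15, 5);  λ_14 → (0, 6, 2)

These 14 weights hit 4 W_29-dot-orbits; sizes (5, 5, 3, 1):

[[1, 2, 8, 10, 11], [3, 5, 6, 7, 13], [4, 9, 14], [12]]


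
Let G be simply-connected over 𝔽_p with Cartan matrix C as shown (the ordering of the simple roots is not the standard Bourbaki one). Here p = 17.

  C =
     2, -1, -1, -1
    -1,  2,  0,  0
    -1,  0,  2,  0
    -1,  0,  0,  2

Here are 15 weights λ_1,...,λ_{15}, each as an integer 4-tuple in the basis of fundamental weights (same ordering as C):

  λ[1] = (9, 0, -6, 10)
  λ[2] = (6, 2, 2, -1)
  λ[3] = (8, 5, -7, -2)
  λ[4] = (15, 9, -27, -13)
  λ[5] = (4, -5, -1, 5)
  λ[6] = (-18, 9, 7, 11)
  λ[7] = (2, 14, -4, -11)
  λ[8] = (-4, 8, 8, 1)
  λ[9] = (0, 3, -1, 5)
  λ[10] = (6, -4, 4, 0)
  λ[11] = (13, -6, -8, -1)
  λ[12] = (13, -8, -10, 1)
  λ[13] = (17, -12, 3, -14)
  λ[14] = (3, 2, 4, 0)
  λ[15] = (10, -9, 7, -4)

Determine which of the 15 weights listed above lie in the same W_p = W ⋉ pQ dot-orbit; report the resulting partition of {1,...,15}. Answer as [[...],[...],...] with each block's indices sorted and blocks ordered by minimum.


Cartan matrix: type D_4 (|W|=192); un-permuting the 4 rows.

W_17-reps of the 15 weights in Ā_17 (same 4-coord order as C):

  λ_1 → (1, 4, 0, 6)
  λ_2 → (4, 3, 3, 0)
  λ_3 → (2, 6, 6, 1)
  λ_4 → (4, 3, 5, 1)
  λ_5 → (1, 4, 0, 6)
  λ_6 → (4, 3, 5, 1)
  λ_7 → (2, 5, 7, 0)
  λ_8 → (2, 6, 6, 1)
  λ_9 → (1, 4, 0, 6)
  λ_10 → (4, 3, 5, 1)
  λ_11 → (2, 5, 7, 0)
  λ_12 → (2, 5, 7, 0)
  λ_13 → (1, 4, 1, 6)
  λ_14 → (4, 3, 5, 1)
  λ_15 → (2, 6, 6, 1)

Linkage partition of the 15 weights (6 classes, p=17):

[[1, 5, 9], [2], [3, 8, 15], [4, 6, 10, 14], [7, 11, 12], [13]]


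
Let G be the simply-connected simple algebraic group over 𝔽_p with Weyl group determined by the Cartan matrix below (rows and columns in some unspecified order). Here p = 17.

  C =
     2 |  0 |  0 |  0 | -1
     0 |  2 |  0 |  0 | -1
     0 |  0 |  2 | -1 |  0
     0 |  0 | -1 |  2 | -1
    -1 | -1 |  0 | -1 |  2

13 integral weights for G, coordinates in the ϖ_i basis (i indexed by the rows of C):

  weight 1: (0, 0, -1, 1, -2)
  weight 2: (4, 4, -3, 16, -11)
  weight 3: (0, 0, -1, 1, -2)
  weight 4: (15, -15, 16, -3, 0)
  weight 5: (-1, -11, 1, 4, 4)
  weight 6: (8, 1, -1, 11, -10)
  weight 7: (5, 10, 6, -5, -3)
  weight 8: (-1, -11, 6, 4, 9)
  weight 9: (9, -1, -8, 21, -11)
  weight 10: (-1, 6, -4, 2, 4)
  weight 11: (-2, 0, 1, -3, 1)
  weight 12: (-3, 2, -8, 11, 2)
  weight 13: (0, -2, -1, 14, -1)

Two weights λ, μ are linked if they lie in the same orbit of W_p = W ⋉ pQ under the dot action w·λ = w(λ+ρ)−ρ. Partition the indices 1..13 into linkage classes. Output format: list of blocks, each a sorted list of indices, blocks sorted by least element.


D_5 Cartan matrix, 5 simple roots permuted; ρ=(1,1,1,1,1).

Each λ_j+ρ reduced to Ā_17; 5-tuples below use C's row order:

  [1] (0, 0, 0, 1, 1) · [2] (5, 5, 2, 0, 0) · [3] (0, 0, 0, 1, 1) · [4] (0, 0, 0, 1, 1) · [5] (5, 5, 2, 0, 0) · [6] (0, 7, 0, 3, 2) · [7] (0, 5, 1, 1, 4) · [8] (5, 5, 2, 0, 0) · [9] (5, 5, 2, 0, 0) · [10] (0, 7, 0, 3, 2) · [11] (0, 0, 0, 1, 1) · [12] (1, 2, 5, 1, 1) · [13] (0, 0, 0, 1, 1)

The 13 indices split into 5 linkage classes (same alcove rep ⇔ same W_17-dot-orbit):

[[1, 3, 4, 11, 13], [2, 5, 8, 9], [6, 10], [7], [12]]


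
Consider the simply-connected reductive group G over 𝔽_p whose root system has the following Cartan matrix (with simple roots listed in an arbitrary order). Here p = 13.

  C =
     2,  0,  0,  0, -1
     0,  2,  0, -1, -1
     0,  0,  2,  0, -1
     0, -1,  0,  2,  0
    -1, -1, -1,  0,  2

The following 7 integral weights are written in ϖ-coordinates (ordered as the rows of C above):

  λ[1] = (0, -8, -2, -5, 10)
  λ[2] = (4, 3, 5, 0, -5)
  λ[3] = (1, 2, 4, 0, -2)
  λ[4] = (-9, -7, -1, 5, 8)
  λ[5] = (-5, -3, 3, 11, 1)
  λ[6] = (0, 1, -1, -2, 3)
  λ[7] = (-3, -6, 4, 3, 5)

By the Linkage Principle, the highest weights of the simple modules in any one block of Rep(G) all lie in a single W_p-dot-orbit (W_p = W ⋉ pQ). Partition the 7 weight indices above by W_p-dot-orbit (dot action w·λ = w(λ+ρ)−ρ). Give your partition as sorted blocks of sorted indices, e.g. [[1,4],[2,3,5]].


Cartan matrix: type D_5 (|W|=1920); un-permuting the 5 rows.

W_13-reps of the 7 weights in Ā_13 (same 5-coord order as C):

  [1] (0, 1, 0, 7, 1)
  [2] (1, 0, 2, 1, 4)
  [3] (1, 2, 4, 1, 1)
  [4] (3, 1, 5, 0, 0)
  [5] (0, 1, 0, 7, 1)
  [6] (1, 1, 0, 1, 4)
  [7] (1, 2, 4, 1, 1)

5 distinct reps among the 7 weights ⇒ 5 W_13-linkage classes:

[[1, 5], [2], [3, 7], [4], [6]]


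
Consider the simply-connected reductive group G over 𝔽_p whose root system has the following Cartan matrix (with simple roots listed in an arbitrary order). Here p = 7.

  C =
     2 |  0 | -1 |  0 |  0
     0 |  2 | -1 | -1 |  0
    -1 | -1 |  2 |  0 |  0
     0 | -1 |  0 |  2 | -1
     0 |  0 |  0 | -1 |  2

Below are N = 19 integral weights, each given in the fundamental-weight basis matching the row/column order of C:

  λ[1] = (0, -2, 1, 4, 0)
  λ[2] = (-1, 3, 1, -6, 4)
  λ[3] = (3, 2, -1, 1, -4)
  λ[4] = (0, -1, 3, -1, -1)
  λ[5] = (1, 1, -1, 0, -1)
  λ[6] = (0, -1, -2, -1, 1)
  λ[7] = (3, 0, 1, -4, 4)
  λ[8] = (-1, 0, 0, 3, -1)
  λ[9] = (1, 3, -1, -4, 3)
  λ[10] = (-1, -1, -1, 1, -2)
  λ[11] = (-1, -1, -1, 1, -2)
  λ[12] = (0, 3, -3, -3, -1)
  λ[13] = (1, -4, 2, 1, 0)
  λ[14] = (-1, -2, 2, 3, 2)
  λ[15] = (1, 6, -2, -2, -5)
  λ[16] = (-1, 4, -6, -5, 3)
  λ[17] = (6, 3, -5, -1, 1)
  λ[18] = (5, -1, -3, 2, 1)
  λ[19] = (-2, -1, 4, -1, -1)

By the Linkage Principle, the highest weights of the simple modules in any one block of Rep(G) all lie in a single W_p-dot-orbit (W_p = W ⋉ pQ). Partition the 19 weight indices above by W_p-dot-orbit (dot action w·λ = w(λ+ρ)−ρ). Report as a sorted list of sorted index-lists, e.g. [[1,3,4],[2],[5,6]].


Cartan matrix: type A_5 (|W|=720); un-permuting the 5 rows.

Alcove-folded reps (p=7, 19 weights, presented ϖ-order):

  λ_1+ρ ↦ (0, 1, 1, 4, 0) · λ_2+ρ ↦ (0, 1, 1, 4, 0) · λ_3+ρ ↦ (2, 2, 0, 1, 0) · λ_4+ρ ↦ (1, 0, 4, 0, 0) · λ_5+ρ ↦ (2, 2, 0, 1, 0) · λ_6+ρ ↦ (0, 0, 0, 1, 1) · λ_7+ρ ↦ (2, 2, 0, 1, 0) · λ_8+ρ ↦ (0, 1, 1, 4, 0) · λ_9+ρ ↦ (2, 1, 0, 3, 1) · λ_10+ρ ↦ (0, 0, 0, 1, 1) · λ_11+ρ ↦ (0, 0, 0, 1, 1) · λ_12+ρ ↦ (1, 0, 1, 0, 2) · λ_13+ρ ↦ (2, 2, 0, 1, 0) · λ_14+ρ ↦ (2, 1, 0, 3, 1) · λ_15+ρ ↦ (0, 1, 1, 4, 0) · λ_16+ρ ↦ (1, 0, 4, 0, 0) · λ_17+ρ ↦ (1, 0, 4, 0, 0) · λ_18+ρ ↦ (2, 2, 0, 1, 0) · λ_19+ρ ↦ (1, 0, 4, 0, 0)

6 distinct reps among the 19 weights ⇒ 6 W_7-linkage classes:

[[1, 2, 8, 15], [3, 5, 7, 13, 18], [4, 16, 17, 19], [6, 10, 11], [9, 14], [12]]


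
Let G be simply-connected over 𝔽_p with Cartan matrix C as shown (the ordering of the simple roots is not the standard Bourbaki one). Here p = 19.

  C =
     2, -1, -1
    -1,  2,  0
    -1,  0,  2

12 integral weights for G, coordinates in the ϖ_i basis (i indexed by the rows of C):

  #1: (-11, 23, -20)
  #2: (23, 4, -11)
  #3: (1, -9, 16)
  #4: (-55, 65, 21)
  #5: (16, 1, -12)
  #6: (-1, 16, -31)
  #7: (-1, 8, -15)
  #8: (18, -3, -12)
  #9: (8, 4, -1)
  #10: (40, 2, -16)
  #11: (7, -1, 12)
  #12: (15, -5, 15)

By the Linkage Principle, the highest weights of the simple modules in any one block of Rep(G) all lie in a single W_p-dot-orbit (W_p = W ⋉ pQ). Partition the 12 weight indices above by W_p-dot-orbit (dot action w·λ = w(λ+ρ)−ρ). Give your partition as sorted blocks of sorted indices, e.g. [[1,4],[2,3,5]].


Root system A_3: the 3×3 matrix C matches after relabeling.

Each λ_j+ρ reduced to Ā_19; 3-tuples below use C's row order:

  [1] (9, 5, 0)
  [2] (9, 5, 0)
  [3] (6, 2, 11)
  [4] (3, 9, 3)
  [5] (6, 2, 11)
  [6] (6, 2, 11)
  [7] (9, 5, 0)
  [8] (6, 2, 11)
  [9] (9, 5, 0)
  [10] (3, 9, 3)
  [11] (6, 2, 11)
  [12] (3, 9, 3)

Linkage partition of the 12 weights (3 classes, p=19):

[[1, 2, 7, 9], [3, 5, 6, 8, 11], [4, 10, 12]]


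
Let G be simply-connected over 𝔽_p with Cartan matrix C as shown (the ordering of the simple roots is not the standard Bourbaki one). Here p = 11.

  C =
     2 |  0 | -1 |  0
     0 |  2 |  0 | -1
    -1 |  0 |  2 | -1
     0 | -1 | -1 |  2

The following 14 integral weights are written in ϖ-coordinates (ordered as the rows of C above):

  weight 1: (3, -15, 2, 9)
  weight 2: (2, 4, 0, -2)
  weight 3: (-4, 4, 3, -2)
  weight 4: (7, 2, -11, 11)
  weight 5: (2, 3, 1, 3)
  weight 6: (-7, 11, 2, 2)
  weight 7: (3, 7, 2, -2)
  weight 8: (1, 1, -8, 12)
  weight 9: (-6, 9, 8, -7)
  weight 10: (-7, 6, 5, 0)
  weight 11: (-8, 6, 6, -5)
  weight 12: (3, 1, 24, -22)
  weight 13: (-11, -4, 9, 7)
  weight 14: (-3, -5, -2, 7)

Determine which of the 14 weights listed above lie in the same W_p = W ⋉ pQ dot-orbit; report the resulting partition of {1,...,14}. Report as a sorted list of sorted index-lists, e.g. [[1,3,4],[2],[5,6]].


C ↔ A_4 under row/col permutation; |W(A_4)| = 120.

Ā_11 reps of the 14 weights (A_4, coords as presented):

  [1] (1, 4, 2, 1)
  [2] (3, 4, 0, 1)
  [3] (3, 4, 0, 1)
  [4] (2, 1, 6, 1)
  [5] (1, 2, 2, 4)
  [6] (3, 4, 0, 1)
  [7] (1, 4, 2, 1)
  [8] (1, 2, 2, 4)
  [9] (1, 2, 2, 4)
  [10] (3, 4, 0, 1)
  [11] (3, 3, 4, 0)
  [12] (1, 4, 2, 1)
  [13] (3, 4, 0, 1)
  [14] (1, 4, 2, 1)

The 14 indices split into 5 linkage classes (same alcove rep ⇔ same W_11-dot-orbit):

[[1, 7, 12, 14], [2, 3, 6, 10, 13], [4], [5, 8, 9], [11]]


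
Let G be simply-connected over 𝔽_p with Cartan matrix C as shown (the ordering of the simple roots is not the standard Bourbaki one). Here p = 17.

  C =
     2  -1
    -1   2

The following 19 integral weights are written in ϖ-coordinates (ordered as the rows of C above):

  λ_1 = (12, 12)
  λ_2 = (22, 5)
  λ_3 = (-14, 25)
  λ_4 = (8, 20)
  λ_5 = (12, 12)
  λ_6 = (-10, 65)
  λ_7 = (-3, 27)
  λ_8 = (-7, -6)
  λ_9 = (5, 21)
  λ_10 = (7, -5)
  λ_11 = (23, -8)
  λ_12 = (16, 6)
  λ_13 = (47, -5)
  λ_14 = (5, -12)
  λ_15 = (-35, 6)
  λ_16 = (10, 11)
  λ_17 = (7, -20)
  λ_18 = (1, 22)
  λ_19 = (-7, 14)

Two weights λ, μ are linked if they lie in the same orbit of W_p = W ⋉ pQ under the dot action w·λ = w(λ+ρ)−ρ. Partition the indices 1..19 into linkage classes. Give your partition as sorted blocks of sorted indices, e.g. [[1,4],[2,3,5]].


Root system A_2: the 2×2 matrix C matches after relabeling.

Ā_17 reps of the 19 weights (A_2, coords as presented):

    λ_1 → (4, 4)
    λ_2 → (5, 6)
    λ_3 → (4, 4)
    λ_4 → (4, 4)
    λ_5 → (4, 4)
    λ_6 → (9, 6)
    λ_7 → (9, 6)
    λ_8 → (5, 6)
    λ_9 → (5, 6)
    λ_10 → (4, 4)
    λ_11 → (10, 0)
    λ_12 → (10, 0)
    λ_13 → (4, 3)
    λ_14 → (5, 6)
    λ_15 → (10, 0)
    λ_16 → (5, 6)
    λ_17 → (9, 6)
    λ_18 → (6, 9)
    λ_19 → (6, 9)

Grouping the 19 weights by Ā_17-representative: 6 linkage classes.

[[1, 3, 4, 5, 10], [2, 8, 9, 14, 16], [6, 7, 17], [11, 12, 15], [13], [18, 19]]


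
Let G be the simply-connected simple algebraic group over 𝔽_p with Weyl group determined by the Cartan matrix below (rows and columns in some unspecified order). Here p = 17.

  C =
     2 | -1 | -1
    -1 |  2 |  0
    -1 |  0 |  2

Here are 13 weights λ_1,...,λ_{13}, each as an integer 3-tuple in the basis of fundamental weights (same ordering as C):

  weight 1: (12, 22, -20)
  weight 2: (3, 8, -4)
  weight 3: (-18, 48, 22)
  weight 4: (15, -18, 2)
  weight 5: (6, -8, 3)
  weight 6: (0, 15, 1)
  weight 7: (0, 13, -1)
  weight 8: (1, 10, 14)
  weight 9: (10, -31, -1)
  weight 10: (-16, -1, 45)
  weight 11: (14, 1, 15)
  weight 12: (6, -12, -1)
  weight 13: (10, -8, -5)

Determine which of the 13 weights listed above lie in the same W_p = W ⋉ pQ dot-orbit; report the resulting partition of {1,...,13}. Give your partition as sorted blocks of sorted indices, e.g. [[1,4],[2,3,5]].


Dynkin diagram of C (from the 4 off-diagonal −1 entries): A_3.

Each λ_j+ρ reduced to Ā_17; 3-tuples below use C's row order:

  λ_1 → (2, 0, 4) · λ_2 → (1, 9, 3) · λ_3 → (2, 0, 4) · λ_4 → (1, 14, 0) · λ_5 → (0, 7, 4) · λ_6 → (1, 14, 0) · λ_7 → (1, 14, 0) · λ_8 → (2, 0, 4) · λ_9 → (2, 0, 4) · λ_10 → (2, 0, 12) · λ_11 → (1, 14, 0) · λ_12 → (0, 7, 4) · λ_13 → (0, 7, 4)

5 distinct reps among the 13 weights ⇒ 5 W_17-linkage classes:

[[1, 3, 8, 9], [2], [4, 6, 7, 11], [5, 12, 13], [10]]


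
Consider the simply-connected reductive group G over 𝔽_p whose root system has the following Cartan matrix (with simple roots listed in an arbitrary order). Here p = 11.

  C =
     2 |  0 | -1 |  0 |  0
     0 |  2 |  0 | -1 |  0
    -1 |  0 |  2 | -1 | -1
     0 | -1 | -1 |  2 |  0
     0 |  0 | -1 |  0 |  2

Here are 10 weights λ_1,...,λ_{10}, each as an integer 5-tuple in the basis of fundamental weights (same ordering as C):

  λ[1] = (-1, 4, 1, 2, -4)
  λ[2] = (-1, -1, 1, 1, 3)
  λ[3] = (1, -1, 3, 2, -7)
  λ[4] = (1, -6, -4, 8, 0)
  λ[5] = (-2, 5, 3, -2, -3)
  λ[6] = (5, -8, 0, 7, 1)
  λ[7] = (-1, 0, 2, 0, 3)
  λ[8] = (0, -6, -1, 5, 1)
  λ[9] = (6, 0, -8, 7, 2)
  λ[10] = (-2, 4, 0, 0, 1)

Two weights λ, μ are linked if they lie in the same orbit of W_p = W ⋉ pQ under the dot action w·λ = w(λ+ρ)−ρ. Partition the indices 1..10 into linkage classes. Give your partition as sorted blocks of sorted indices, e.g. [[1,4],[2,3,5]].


Cartan matrix: type D_5 (|W|=1920); un-permuting the 5 rows.

Alcove-folded reps (p=11, 10 weights, presented ϖ-order):

  λ_1 → (1, 5, 0, 1, 2);  λ_2 → (0, 0, 2, 1, 4);  λ_3 → (0, 0, 2, 1, 4);  λ_4 → (1, 5, 0, 1, 2);  λ_5 → (1, 5, 0, 1, 2);  λ_6 → (0, 0, 2, 1, 4);  λ_7 → (0, 0, 2, 1, 4);  λ_8 → (1, 5, 0, 1, 2);  λ_9 → (0, 0, 2, 1, 4);  λ_10 → (1, 5, 0, 1, 2)

The 10 indices split into 2 linkage classes (same alcove rep ⇔ same W_11-dot-orbit):

[[1, 4, 5, 8, 10], [2, 3, 6, 7, 9]]


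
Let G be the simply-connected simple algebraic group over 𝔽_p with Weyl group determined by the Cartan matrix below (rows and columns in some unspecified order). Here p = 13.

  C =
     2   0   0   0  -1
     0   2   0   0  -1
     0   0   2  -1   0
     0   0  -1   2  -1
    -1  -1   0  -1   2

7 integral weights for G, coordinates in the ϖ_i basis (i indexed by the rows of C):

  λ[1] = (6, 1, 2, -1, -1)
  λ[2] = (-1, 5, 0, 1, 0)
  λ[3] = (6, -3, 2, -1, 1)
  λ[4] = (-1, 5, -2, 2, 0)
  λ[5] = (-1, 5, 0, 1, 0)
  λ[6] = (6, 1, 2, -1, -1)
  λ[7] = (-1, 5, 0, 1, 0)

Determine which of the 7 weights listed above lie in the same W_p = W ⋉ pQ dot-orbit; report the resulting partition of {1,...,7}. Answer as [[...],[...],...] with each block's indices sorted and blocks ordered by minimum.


D_5 Cartan matrix, 5 simple roots permuted; ρ=(1,1,1,1,1).

W_13-reps of the 7 weights in Ā_13 (same 5-coord order as C):

  [1] (7, 2, 3, 0, 0);  [2] (0, 6, 1, 2, 1);  [3] (7, 2, 3, 0, 0);  [4] (0, 6, 1, 2, 1);  [5] (0, 6, 1, 2, 1);  [6] (7, 2, 3, 0, 0);  [7] (0, 6, 1, 2, 1)

Partition of {1..7} into 2 W_13-dot-orbits:

[[1, 3, 6], [2, 4, 5, 7]]


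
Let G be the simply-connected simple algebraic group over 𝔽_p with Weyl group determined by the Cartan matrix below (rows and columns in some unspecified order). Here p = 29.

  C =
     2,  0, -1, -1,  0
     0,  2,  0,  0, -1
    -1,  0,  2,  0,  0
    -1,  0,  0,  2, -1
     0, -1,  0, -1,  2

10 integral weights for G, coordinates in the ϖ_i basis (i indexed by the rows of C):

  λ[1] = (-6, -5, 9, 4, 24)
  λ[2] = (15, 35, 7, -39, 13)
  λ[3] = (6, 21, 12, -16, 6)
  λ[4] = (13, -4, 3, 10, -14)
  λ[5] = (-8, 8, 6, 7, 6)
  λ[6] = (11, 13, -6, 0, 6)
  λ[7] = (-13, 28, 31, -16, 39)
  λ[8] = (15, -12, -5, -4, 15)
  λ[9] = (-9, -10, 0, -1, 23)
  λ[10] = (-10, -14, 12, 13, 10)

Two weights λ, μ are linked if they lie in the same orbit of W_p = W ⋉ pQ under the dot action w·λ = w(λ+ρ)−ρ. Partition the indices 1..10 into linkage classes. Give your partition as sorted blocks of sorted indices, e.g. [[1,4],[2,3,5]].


A_5 Cartan matrix, 5 simple roots permuted; ρ=(1,1,1,1,1).

λ_j+ρ reflected into Ā_29 (⟨·,θ^∨⟩≤29); 5-tuples as given:

    λ_1 → (4, 2, 1, 0, 19)
    λ_2 → (7, 9, 0, 1, 7)
    λ_3 → (7, 9, 0, 1, 7)
    λ_4 → (9, 11, 4, 3, 2)
    λ_5 → (7, 9, 0, 1, 7)
    λ_6 → (7, 9, 0, 1, 7)
    λ_7 → (9, 11, 4, 3, 2)
    λ_8 → (9, 11, 4, 3, 2)
    λ_9 → (7, 9, 0, 1, 7)
    λ_10 → (9, 11, 4, 3, 2)

These 10 weights hit 3 W_29-dot-orbits; sizes (1, 5, 4):

[[1], [2, 3, 5, 6, 9], [4, 7, 8, 10]]


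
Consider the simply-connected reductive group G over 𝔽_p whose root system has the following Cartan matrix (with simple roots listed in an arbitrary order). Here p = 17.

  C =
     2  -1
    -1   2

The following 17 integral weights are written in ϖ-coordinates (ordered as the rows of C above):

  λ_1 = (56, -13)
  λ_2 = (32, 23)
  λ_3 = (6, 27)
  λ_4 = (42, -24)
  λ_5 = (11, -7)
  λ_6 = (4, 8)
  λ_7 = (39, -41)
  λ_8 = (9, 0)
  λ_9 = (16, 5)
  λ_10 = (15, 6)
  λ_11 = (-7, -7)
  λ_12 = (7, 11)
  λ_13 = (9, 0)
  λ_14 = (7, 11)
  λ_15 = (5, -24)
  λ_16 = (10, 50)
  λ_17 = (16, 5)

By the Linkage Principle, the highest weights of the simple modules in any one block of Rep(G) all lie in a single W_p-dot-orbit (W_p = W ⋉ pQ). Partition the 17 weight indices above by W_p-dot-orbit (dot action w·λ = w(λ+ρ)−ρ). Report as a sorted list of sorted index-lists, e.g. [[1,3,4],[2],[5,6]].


C ↔ A_2 under row/col permutation; |W(A_2)| = 6.

Alcove-folded reps (p=17, 17 weights, presented ϖ-order):

  λ_1 → (6, 6);  λ_2 → (10, 1);  λ_3 → (10, 1);  λ_4 → (3, 6);  λ_5 → (6, 6);  λ_6 → (5, 9);  λ_7 → (11, 0);  λ_8 → (10, 1);  λ_9 → (11, 0);  λ_10 → (10, 1);  λ_11 → (6, 6);  λ_12 → (5, 9);  λ_13 → (10, 1);  λ_14 → (5, 9);  λ_15 → (11, 0);  λ_16 → (11, 0);  λ_17 → (11, 0)

The 17 indices split into 5 linkage classes (same alcove rep ⇔ same W_17-dot-orbit):

[[1, 5, 11], [2, 3, 8, 10, 13], [4], [6, 12, 14], [7, 9, 15, 16, 17]]


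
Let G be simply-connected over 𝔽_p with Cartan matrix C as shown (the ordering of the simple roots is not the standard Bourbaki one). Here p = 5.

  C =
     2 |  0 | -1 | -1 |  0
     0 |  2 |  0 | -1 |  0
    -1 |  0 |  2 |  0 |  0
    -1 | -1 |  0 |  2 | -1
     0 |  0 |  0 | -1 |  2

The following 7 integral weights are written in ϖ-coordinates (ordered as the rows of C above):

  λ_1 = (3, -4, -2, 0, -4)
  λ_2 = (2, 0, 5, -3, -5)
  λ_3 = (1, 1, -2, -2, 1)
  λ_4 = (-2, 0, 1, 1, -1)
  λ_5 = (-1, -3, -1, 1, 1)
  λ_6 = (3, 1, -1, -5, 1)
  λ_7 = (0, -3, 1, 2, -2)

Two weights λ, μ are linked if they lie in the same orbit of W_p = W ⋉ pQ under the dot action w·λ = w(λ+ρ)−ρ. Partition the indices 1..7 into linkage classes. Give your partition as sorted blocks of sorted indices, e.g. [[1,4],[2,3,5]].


Dynkin diagram of C (from the 8 off-diagonal −1 entries): D_5.

W_5-reps of the 7 weights in Ā_5 (same 5-coord order as C):

  [1] (0, 1, 1, 1, 1);  [2] (0, 1, 1, 1, 0);  [3] (0, 1, 1, 1, 1);  [4] (0, 1, 1, 1, 0);  [5] (0, 2, 0, 0, 2);  [6] (0, 2, 0, 0, 2);  [7] (0, 1, 1, 1, 0)

Grouping the 7 weights by Ā_5-representative: 3 linkage classes.

[[1, 3], [2, 4, 7], [5, 6]]


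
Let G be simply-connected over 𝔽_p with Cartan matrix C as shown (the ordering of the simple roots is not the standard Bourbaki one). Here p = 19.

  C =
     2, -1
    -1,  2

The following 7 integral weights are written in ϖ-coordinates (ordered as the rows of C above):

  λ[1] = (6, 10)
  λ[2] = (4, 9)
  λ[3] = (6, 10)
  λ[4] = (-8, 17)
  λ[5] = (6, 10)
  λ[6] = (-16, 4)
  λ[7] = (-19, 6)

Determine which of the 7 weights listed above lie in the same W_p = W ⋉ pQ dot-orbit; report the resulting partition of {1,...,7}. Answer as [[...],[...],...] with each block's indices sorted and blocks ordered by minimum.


Cartan matrix: type A_2 (|W|=6); un-permuting the 2 rows.

Each λ_j+ρ reduced to Ā_19; 2-tuples below use C's row order:

  1: (7, 11)
  2: (5, 10)
  3: (7, 11)
  4: (7, 11)
  5: (7, 11)
  6: (5, 10)
  7: (7, 11)

Linkage partition of the 7 weights (2 classes, p=19):

[[1, 3, 4, 5, 7], [2, 6]]


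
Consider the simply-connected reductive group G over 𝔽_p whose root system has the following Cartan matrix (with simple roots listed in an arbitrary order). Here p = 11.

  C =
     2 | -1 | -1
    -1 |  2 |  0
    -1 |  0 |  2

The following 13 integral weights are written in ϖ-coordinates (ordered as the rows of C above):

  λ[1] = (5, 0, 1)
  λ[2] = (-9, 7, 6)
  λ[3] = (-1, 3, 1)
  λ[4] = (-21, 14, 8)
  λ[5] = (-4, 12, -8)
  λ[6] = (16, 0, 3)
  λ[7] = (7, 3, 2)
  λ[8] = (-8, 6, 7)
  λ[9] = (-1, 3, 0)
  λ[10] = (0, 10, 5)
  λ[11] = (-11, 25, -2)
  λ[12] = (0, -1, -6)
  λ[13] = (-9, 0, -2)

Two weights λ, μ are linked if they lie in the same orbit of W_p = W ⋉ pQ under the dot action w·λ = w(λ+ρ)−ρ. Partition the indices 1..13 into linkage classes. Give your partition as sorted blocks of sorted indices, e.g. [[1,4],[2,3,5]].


Type A_3, rank 3, |W|=24; reorder rows/cols to standard.

λ_j+ρ reflected into Ā_11 (⟨·,θ^∨⟩≤11); 3-tuples as given:

  [1] (6, 1, 2) · [2] (7, 0, 1) · [3] (0, 4, 2) · [4] (0, 4, 2) · [5] (7, 1, 1) · [6] (0, 4, 1) · [7] (7, 0, 1) · [8] (7, 0, 1) · [9] (0, 4, 1) · [10] (0, 4, 1) · [11] (0, 4, 1) · [12] (0, 4, 1) · [13] (7, 1, 1)

Partition of {1..13} into 5 W_11-dot-orbits:

[[1], [2, 7, 8], [3, 4], [5, 13], [6, 9, 10, 11, 12]]


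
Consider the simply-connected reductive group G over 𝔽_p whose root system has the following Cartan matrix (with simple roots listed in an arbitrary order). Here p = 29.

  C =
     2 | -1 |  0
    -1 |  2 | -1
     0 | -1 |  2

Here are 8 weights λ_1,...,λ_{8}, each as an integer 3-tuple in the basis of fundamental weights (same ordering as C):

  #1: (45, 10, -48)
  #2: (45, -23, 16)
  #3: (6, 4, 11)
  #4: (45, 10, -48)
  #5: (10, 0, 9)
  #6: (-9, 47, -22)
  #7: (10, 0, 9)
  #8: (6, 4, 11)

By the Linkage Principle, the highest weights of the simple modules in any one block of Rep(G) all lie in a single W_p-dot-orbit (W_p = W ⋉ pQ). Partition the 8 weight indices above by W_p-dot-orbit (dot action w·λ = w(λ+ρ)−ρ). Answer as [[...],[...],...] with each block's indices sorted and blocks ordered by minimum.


Root system A_3: the 3×3 matrix C matches after relabeling.

Folding the 8 weights λ_j+ρ into Ā_29 (reps in the given 3-coord order):

  λ_1+ρ ↦ (11, 1, 10) · λ_2+ρ ↦ (7, 5, 12) · λ_3+ρ ↦ (7, 5, 12) · λ_4+ρ ↦ (11, 1, 10) · λ_5+ρ ↦ (11, 1, 10) · λ_6+ρ ↦ (11, 8, 2) · λ_7+ρ ↦ (11, 1, 10) · λ_8+ρ ↦ (7, 5, 12)

These 8 weights hit 3 W_29-dot-orbits; sizes (4, 3, 1):

[[1, 4, 5, 7], [2, 3, 8], [6]]


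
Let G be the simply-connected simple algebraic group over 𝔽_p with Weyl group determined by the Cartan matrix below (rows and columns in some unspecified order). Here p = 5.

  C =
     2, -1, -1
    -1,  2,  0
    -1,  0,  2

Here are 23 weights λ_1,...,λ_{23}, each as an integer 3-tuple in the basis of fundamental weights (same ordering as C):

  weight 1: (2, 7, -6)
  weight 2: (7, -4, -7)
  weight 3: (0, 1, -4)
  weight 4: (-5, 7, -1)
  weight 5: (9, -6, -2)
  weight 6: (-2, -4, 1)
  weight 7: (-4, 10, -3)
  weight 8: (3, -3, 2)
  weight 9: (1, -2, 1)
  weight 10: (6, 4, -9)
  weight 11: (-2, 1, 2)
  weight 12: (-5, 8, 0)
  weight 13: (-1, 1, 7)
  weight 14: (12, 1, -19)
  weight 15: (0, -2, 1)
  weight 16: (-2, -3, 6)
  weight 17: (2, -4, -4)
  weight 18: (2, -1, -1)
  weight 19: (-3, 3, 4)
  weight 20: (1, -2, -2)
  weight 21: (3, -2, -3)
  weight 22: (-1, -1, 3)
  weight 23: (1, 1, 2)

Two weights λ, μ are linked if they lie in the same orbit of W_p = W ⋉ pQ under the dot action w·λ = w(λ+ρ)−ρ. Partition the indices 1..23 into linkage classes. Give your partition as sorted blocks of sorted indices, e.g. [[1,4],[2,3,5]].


A_3 Cartan matrix, 3 simple roots permuted; ρ=(1,1,1).

Each λ_j+ρ reduced to Ā_5; 3-tuples below use C's row order:

  [1] (0, 1, 2)
  [2] (0, 1, 2)
  [3] (2, 0, 1)
  [4] (0, 1, 1)
  [5] (0, 0, 4)
  [6] (1, 1, 2)
  [7] (0, 1, 2)
  [8] (2, 0, 1)
  [9] (1, 1, 2)
  [10] (0, 1, 2)
  [11] (1, 1, 2)
  [12] (0, 1, 1)
  [13] (3, 0, 0)
  [14] (3, 0, 0)
  [15] (0, 1, 2)
  [16] (1, 1, 2)
  [17] (3, 0, 0)
  [18] (3, 0, 0)
  [19] (2, 0, 1)
  [20] (0, 1, 1)
  [21] (1, 1, 2)
  [22] (0, 0, 4)
  [23] (2, 0, 1)

These 23 weights hit 6 W_5-dot-orbits; sizes (5, 4, 3, 2, 5, 4):

[[1, 2, 7, 10, 15], [3, 8, 19, 23], [4, 12, 20], [5, 22], [6, 9, 11, 16, 21], [13, 14, 17, 18]]


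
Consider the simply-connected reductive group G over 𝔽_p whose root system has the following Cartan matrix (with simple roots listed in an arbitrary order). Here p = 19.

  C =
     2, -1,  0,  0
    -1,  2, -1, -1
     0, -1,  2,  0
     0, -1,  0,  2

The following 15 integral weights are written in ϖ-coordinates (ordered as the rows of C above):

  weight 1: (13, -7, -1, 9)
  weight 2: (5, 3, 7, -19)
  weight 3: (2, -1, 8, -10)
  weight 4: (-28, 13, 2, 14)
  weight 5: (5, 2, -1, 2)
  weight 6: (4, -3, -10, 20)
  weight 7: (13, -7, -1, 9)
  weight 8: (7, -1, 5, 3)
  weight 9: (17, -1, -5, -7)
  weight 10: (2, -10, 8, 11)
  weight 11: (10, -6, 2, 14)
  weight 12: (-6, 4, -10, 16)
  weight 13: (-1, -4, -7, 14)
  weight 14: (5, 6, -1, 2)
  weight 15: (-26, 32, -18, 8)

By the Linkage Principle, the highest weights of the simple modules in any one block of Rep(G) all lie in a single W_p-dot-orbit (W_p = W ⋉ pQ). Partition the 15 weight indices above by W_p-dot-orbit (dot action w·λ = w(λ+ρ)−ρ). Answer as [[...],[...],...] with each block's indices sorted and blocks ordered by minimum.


Root system D_4: the 4×4 matrix C matches after relabeling.

λ_j+ρ reflected into Ā_19 (⟨·,θ^∨⟩≤19); 4-tuples as given:

    λ_1+ρ ↦ (8, 0, 6, 4)
    λ_2+ρ ↦ (8, 0, 6, 4)
    λ_3+ρ ↦ (6, 3, 0, 0)
    λ_4+ρ ↦ (4, 2, 0, 8)
    λ_5+ρ ↦ (6, 3, 0, 3)
    λ_6+ρ ↦ (4, 2, 0, 8)
    λ_7+ρ ↦ (8, 0, 6, 4)
    λ_8+ρ ↦ (8, 0, 6, 4)
    λ_9+ρ ↦ (8, 0, 6, 4)
    λ_10+ρ ↦ (6, 3, 0, 3)
    λ_11+ρ ↦ (4, 2, 0, 8)
    λ_12+ρ ↦ (4, 2, 0, 8)
    λ_13+ρ ↦ (6, 3, 0, 3)
    λ_14+ρ ↦ (6, 3, 0, 3)
    λ_15+ρ ↦ (4, 2, 0, 8)

Grouping the 15 weights by Ā_19-representative: 4 linkage classes.

[[1, 2, 7, 8, 9], [3], [4, 6, 11, 12, 15], [5, 10, 13, 14]]


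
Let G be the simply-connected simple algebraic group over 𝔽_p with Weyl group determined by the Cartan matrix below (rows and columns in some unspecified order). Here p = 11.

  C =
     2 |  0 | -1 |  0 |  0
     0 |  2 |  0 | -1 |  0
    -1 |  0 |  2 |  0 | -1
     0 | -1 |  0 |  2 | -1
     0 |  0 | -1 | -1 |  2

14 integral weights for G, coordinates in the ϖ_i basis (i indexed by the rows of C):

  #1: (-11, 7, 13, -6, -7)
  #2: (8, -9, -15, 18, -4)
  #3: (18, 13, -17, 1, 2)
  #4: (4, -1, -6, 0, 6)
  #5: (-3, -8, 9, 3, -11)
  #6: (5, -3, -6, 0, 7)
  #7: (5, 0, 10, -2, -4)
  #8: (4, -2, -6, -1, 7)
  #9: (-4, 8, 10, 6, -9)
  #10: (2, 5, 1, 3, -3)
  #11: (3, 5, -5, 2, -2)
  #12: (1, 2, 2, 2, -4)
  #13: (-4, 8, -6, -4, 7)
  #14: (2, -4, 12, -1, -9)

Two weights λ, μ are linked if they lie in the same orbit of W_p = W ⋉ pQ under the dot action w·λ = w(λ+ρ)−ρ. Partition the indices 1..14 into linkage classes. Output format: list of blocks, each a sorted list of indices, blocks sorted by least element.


Type A_5, rank 5, |W|=720; reorder rows/cols to standard.

Each λ_j+ρ reduced to Ā_11; 5-tuples below use C's row order:

  λ_1 → (0, 0, 5, 1, 2) · λ_2 → (2, 3, 0, 0, 3) · λ_3 → (2, 3, 0, 0, 3) · λ_4 → (0, 0, 5, 1, 2) · λ_5 → (1, 4, 0, 2, 2) · λ_6 → (1, 1, 5, 1, 2) · λ_7 → (0, 0, 5, 1, 2) · λ_8 → (0, 0, 5, 1, 2) · λ_9 → (0, 0, 5, 1, 2) · λ_10 → (1, 4, 0, 2, 2) · λ_11 → (1, 4, 0, 2, 2) · λ_12 → (2, 3, 0, 0, 3) · λ_13 → (2, 3, 0, 0, 3) · λ_14 → (2, 3, 0, 0, 3)

These 14 weights hit 4 W_11-dot-orbits; sizes (5, 5, 3, 1):

[[1, 4, 7, 8, 9], [2, 3, 12, 13, 14], [5, 10, 11], [6]]


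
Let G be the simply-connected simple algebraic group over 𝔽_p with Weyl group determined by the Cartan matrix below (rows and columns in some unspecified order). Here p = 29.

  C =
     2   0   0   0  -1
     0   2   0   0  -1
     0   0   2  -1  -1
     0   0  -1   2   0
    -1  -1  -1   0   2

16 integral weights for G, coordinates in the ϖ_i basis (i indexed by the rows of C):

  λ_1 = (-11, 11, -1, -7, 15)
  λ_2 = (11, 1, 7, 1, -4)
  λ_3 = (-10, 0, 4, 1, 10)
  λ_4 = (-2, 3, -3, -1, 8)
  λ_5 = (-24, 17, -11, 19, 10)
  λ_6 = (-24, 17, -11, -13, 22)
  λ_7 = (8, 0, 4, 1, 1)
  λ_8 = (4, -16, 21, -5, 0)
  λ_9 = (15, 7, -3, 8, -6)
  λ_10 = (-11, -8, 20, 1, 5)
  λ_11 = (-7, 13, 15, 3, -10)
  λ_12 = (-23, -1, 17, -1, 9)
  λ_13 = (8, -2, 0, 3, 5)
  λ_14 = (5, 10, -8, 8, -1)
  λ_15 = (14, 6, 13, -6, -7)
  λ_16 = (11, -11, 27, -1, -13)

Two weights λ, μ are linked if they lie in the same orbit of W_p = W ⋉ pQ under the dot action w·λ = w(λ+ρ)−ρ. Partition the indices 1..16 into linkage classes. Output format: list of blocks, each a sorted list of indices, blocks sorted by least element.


Cartan matrix: type D_5 (|W|=1920); un-permuting the 5 rows.

Alcove-folded reps (p=29, 16 weights, presented ϖ-order):

    1: (10, 12, 1, 0, 0)
    2: (9, 1, 5, 2, 2)
    3: (9, 1, 5, 2, 2)
    4: (1, 4, 0, 2, 6)
    5: (1, 4, 0, 2, 6)
    6: (1, 4, 0, 2, 6)
    7: (9, 1, 5, 2, 2)
    8: (9, 1, 1, 4, 5)
    9: (9, 1, 5, 2, 2)
    10: (1, 4, 0, 2, 6)
    11: (9, 1, 1, 4, 5)
    12: (10, 12, 1, 0, 0)
    13: (9, 1, 1, 4, 5)
    14: (1, 4, 0, 2, 6)
    15: (9, 1, 1, 4, 5)
    16: (10, 12, 1, 0, 0)

Partition of {1..16} into 4 W_29-dot-orbits:

[[1, 12, 16], [2, 3, 7, 9], [4, 5, 6, 10, 14], [8, 11, 13, 15]]
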